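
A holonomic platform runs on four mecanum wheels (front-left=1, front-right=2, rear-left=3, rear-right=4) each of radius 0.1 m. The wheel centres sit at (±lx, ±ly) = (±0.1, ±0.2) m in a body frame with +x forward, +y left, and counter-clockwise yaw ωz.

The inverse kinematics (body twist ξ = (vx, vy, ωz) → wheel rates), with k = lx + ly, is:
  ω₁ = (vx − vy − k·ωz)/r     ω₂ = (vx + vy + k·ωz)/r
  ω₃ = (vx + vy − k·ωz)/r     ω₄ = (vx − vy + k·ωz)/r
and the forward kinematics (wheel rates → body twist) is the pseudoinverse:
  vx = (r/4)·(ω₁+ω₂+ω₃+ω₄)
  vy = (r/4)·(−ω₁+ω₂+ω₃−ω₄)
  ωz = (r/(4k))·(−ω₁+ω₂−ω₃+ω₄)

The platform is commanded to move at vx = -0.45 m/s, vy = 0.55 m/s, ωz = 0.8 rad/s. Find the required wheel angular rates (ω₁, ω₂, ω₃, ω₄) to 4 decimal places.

(-12.4000, 3.4000, -1.4000, -7.6000)

k = lx + ly = 0.1 + 0.2 = 0.3000;  k·ωz = 0.3000·0.8 = 0.2400
ω₁ (FL) = (vx − vy − k·ωz)/r = -1.2400/0.1 = -12.4000
ω₂ (FR) = (vx + vy + k·ωz)/r = 0.3400/0.1 = 3.4000
ω₃ (RL) = (vx + vy − k·ωz)/r = -0.1400/0.1 = -1.4000
ω₄ (RR) = (vx − vy + k·ωz)/r = -0.7600/0.1 = -7.6000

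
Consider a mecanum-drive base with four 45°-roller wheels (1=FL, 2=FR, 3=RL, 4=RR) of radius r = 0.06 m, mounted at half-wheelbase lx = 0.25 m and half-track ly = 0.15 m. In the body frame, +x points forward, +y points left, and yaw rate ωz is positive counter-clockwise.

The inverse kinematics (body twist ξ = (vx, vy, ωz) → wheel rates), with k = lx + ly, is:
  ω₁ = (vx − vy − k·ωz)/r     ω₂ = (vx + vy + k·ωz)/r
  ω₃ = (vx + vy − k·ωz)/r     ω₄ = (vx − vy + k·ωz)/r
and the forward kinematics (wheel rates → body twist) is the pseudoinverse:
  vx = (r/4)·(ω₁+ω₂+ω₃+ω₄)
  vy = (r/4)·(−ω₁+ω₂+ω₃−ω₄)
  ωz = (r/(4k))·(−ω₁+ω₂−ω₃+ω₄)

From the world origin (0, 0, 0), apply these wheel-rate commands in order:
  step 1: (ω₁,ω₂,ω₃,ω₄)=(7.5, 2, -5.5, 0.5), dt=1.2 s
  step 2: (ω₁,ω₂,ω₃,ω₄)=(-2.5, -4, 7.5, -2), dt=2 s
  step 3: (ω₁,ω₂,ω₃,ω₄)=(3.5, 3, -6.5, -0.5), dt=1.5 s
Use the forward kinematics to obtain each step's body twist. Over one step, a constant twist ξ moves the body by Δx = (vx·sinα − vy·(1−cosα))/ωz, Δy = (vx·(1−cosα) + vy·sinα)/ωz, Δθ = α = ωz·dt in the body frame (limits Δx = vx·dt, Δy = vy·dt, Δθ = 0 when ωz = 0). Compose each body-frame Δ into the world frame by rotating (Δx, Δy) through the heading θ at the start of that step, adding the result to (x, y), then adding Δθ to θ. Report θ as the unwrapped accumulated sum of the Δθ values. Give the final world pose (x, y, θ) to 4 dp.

step 1: ξ=(vx,vy,ωz)=(0.0675, -0.1725, 0.0187), dt=1.2 → body Δ=(0.0833, -0.2061, 0.0225) → world pose (0.0833, -0.2061, 0.0225)
step 2: ξ=(vx,vy,ωz)=(-0.0150, 0.1200, -0.4125), dt=2.0 → body Δ=(0.0668, 0.2254, -0.8250) → world pose (0.1450, 0.0207, -0.8025)
step 3: ξ=(vx,vy,ωz)=(-0.0075, -0.0975, 0.2062), dt=1.5 → body Δ=(0.0114, -0.1457, 0.3094) → world pose (0.0482, -0.0886, -0.4931)

(0.0482, -0.0886, -0.4931)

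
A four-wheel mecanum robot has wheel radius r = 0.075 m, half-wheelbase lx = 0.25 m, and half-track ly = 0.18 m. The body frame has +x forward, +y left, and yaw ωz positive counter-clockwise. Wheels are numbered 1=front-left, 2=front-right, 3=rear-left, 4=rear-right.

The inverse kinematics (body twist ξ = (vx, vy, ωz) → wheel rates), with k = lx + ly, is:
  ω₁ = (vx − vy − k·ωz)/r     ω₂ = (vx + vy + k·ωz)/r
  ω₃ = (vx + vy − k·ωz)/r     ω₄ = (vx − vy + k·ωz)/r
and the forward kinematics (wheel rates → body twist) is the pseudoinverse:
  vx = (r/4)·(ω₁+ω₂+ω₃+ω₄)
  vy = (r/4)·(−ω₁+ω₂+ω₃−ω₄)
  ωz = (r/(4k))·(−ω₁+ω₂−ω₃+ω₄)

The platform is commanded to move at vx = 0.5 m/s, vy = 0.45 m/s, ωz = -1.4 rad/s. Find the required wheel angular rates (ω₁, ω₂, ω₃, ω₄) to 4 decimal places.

k = lx + ly = 0.25 + 0.18 = 0.4300;  k·ωz = 0.4300·-1.4 = -0.6020
ω₁ (FL) = (vx − vy − k·ωz)/r = 0.6520/0.075 = 8.6933
ω₂ (FR) = (vx + vy + k·ωz)/r = 0.3480/0.075 = 4.6400
ω₃ (RL) = (vx + vy − k·ωz)/r = 1.5520/0.075 = 20.6933
ω₄ (RR) = (vx − vy + k·ωz)/r = -0.5520/0.075 = -7.3600

(8.6933, 4.6400, 20.6933, -7.3600)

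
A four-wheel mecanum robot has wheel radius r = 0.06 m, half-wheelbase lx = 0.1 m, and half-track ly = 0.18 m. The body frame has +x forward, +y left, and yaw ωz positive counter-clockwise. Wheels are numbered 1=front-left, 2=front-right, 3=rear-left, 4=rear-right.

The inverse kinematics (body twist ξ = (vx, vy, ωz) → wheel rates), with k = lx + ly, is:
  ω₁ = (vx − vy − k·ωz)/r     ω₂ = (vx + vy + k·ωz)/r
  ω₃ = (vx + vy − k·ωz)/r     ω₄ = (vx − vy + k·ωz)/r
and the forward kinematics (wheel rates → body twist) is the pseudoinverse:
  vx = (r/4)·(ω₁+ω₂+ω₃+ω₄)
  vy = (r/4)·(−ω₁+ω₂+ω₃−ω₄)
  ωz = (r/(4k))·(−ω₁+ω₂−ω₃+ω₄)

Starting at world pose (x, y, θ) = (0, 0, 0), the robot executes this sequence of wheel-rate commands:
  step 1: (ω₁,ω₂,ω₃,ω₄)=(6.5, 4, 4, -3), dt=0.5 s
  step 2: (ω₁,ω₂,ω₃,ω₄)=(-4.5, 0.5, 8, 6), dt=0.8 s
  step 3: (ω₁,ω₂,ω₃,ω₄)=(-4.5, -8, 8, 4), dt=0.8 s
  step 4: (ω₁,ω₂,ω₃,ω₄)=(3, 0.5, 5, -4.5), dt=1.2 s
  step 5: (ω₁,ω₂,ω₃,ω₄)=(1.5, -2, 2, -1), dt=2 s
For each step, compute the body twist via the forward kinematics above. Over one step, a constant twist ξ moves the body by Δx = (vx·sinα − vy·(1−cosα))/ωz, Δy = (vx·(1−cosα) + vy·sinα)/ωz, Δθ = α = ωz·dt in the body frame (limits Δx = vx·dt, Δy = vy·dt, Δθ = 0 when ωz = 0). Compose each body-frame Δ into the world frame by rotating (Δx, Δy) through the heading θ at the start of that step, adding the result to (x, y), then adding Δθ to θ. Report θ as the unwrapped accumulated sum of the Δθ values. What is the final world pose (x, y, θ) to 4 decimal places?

step 1: ξ=(vx,vy,ωz)=(0.1725, 0.0675, -0.5089), dt=0.5 → body Δ=(0.0896, 0.0225, -0.2545) → world pose (0.0896, 0.0225, -0.2545)
step 2: ξ=(vx,vy,ωz)=(0.1500, 0.1050, 0.1607), dt=0.8 → body Δ=(0.1143, 0.0915, 0.1286) → world pose (0.2232, 0.0822, -0.1259)
step 3: ξ=(vx,vy,ωz)=(-0.0075, 0.0075, -0.4018), dt=0.8 → body Δ=(-0.0049, 0.0069, -0.3214) → world pose (0.2192, 0.0897, -0.4473)
step 4: ξ=(vx,vy,ωz)=(0.0600, 0.1050, -0.6429), dt=1.2 → body Δ=(0.1113, 0.0874, -0.7714) → world pose (0.3574, 0.1204, -1.2187)
step 5: ξ=(vx,vy,ωz)=(0.0075, -0.0075, -0.3482), dt=2.0 → body Δ=(0.0088, -0.0188, -0.6964) → world pose (0.3427, 0.1056, -1.9152)

(0.3427, 0.1056, -1.9152)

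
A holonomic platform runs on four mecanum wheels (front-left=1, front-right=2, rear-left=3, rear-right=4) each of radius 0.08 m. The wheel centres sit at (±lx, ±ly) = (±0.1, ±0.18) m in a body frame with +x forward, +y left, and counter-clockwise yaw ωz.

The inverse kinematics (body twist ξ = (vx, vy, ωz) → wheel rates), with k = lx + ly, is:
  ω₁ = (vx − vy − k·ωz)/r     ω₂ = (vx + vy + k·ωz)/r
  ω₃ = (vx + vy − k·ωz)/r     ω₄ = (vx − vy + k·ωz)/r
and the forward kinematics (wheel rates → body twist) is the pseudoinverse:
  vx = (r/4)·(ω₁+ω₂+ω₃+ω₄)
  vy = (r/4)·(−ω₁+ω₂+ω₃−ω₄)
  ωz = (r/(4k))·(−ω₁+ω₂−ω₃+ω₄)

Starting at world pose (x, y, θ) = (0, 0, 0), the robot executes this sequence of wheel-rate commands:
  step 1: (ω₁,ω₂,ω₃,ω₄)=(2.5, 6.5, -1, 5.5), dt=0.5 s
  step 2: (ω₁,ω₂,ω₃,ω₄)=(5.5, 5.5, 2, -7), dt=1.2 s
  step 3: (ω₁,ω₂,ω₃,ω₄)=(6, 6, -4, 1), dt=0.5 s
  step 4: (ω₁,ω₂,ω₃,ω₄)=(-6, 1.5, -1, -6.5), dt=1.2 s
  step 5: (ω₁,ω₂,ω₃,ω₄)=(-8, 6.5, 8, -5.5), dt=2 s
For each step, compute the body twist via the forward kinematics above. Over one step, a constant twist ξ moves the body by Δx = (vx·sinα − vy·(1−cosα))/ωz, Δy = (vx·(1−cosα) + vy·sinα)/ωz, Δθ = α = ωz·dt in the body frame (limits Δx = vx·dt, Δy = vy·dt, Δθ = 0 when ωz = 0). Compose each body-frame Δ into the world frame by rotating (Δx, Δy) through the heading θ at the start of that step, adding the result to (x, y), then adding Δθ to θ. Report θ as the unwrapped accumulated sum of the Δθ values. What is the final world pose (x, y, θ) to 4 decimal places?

(0.1177, 1.6015, 0.0964)

step 1: ξ=(vx,vy,ωz)=(0.2700, -0.0500, 0.7500), dt=0.5 → body Δ=(0.1365, 0.0006, 0.3750) → world pose (0.1365, 0.0006, 0.3750)
step 2: ξ=(vx,vy,ωz)=(0.1200, 0.1800, -0.6429), dt=1.2 → body Δ=(0.2094, 0.1424, -0.7714) → world pose (0.2792, 0.2098, -0.3964)
step 3: ξ=(vx,vy,ωz)=(0.1800, -0.1000, 0.3571), dt=0.5 → body Δ=(0.0940, -0.0417, 0.1786) → world pose (0.3498, 0.1350, -0.2179)
step 4: ξ=(vx,vy,ωz)=(-0.2400, 0.2600, 0.1429), dt=1.2 → body Δ=(-0.3133, 0.2858, 0.1714) → world pose (0.1057, 0.4818, -0.0464)
step 5: ξ=(vx,vy,ωz)=(0.0200, 0.5600, 0.0714), dt=2.0 → body Δ=(-0.0400, 1.1190, 0.1429) → world pose (0.1177, 1.6015, 0.0964)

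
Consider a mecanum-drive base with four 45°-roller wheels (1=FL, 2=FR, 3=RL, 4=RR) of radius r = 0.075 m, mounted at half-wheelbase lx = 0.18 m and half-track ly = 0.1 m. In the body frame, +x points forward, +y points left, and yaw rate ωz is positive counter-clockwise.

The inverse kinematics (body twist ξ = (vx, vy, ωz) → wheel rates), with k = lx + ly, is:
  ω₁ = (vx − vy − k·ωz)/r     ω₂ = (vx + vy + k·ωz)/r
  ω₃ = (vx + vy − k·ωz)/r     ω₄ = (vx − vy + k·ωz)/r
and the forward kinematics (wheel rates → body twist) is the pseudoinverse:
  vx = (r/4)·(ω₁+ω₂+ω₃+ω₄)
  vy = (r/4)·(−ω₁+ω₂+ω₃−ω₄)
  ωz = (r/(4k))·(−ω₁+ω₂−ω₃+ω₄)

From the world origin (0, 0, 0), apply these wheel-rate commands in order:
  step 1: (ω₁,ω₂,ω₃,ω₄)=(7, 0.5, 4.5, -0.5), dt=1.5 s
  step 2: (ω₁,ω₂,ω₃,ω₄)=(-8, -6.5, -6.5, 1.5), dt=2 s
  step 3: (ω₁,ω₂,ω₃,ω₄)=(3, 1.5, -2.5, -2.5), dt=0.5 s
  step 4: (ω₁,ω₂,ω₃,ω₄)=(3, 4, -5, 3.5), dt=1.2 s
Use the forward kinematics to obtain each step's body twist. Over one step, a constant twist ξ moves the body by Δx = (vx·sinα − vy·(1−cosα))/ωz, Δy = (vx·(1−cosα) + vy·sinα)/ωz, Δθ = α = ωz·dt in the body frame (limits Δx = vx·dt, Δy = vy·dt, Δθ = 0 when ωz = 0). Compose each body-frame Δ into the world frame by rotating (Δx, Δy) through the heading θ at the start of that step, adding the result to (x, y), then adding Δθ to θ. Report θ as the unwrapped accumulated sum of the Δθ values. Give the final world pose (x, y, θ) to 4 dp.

(-0.2946, -0.1697, 0.8304)

step 1: ξ=(vx,vy,ωz)=(0.2156, -0.0281, -0.7701), dt=1.5 → body Δ=(0.2344, -0.2003, -1.1551) → world pose (0.2344, -0.2003, -1.1551)
step 2: ξ=(vx,vy,ωz)=(-0.3656, -0.1219, 0.6362), dt=2.0 → body Δ=(-0.4141, -0.5888, 1.2723) → world pose (-0.4715, -0.0593, 0.1172)
step 3: ξ=(vx,vy,ωz)=(-0.0094, -0.0281, -0.1004), dt=0.5 → body Δ=(-0.0050, -0.0139, -0.0502) → world pose (-0.4749, -0.0737, 0.0670)
step 4: ξ=(vx,vy,ωz)=(0.1031, -0.1406, 0.6362), dt=1.2 → body Δ=(0.1734, -0.1078, 0.7634) → world pose (-0.2946, -0.1697, 0.8304)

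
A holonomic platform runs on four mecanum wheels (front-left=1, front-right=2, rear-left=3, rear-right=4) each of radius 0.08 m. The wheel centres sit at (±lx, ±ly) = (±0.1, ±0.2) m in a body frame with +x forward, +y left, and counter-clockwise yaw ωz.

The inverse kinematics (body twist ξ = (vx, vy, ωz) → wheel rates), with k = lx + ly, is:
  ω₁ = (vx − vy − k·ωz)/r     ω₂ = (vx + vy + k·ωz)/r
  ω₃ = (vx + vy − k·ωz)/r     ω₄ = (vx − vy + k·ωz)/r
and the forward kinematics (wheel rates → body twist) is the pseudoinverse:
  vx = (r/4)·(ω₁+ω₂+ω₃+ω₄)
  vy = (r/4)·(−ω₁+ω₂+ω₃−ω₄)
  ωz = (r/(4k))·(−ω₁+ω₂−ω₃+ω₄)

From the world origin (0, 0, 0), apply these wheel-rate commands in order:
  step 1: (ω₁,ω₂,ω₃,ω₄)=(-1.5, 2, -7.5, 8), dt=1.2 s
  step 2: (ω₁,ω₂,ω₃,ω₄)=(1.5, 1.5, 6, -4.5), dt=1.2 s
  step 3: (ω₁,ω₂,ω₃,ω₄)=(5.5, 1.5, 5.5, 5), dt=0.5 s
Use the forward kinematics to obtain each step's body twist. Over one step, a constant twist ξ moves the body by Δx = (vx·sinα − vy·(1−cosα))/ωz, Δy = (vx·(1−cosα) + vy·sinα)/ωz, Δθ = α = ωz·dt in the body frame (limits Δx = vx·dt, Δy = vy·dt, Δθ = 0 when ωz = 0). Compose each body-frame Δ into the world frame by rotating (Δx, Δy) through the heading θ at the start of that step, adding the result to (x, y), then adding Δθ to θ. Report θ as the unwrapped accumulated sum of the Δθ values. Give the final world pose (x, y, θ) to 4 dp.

step 1: ξ=(vx,vy,ωz)=(0.0200, -0.2400, 1.2667), dt=1.2 → body Δ=(0.1956, -0.1742, 1.5200) → world pose (0.1956, -0.1742, 1.5200)
step 2: ξ=(vx,vy,ωz)=(0.0900, 0.2100, -0.7000), dt=1.2 → body Δ=(0.1955, 0.1806, -0.8400) → world pose (0.0251, 0.0302, 0.6800)
step 3: ξ=(vx,vy,ωz)=(0.3500, -0.0700, -0.3000), dt=0.5 → body Δ=(0.1717, -0.0480, -0.1500) → world pose (0.1888, 0.1009, 0.5300)

(0.1888, 0.1009, 0.5300)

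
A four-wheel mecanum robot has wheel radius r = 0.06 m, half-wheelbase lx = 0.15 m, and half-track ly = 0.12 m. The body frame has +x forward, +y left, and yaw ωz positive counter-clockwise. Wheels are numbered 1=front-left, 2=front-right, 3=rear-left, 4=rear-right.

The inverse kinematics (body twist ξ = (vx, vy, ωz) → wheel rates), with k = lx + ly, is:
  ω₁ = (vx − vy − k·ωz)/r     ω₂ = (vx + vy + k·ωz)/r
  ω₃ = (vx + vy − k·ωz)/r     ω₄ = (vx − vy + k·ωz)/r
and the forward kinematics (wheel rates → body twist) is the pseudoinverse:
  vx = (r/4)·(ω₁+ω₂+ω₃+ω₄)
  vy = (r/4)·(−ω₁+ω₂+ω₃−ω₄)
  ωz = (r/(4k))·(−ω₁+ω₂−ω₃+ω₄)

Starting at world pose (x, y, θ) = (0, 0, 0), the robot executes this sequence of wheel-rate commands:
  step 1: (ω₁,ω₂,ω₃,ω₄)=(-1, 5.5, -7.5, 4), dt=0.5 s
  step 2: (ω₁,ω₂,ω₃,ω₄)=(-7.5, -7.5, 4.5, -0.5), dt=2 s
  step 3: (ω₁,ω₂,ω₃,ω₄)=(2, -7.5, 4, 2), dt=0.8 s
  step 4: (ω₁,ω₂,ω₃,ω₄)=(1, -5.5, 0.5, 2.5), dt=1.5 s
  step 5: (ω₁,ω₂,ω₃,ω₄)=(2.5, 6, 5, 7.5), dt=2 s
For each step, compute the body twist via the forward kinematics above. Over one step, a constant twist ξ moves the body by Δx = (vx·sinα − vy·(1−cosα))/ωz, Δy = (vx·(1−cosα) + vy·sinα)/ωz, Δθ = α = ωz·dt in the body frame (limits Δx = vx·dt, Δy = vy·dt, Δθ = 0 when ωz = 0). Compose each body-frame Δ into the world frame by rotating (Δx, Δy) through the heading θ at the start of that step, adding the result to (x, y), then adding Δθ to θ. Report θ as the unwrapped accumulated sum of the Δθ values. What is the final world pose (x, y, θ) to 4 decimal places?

(0.0140, -0.4929, -0.2750)

step 1: ξ=(vx,vy,ωz)=(0.0150, -0.0750, 1.0000), dt=0.5 → body Δ=(0.0164, -0.0341, 0.5000) → world pose (0.0164, -0.0341, 0.5000)
step 2: ξ=(vx,vy,ωz)=(-0.1650, 0.0750, -0.2778), dt=2.0 → body Δ=(-0.2727, 0.2317, -0.5556) → world pose (-0.3340, 0.0385, -0.0556)
step 3: ξ=(vx,vy,ωz)=(0.0075, -0.1125, -0.6389), dt=0.8 → body Δ=(-0.0168, -0.0876, -0.5111) → world pose (-0.3556, -0.0480, -0.5667)
step 4: ξ=(vx,vy,ωz)=(-0.0225, -0.1275, -0.2500), dt=1.5 → body Δ=(-0.0684, -0.1805, -0.3750) → world pose (-0.5103, -0.1637, -0.9417)
step 5: ξ=(vx,vy,ωz)=(0.3150, 0.0150, 0.3333), dt=2.0 → body Δ=(0.5747, 0.2302, 0.6667) → world pose (0.0140, -0.4929, -0.2750)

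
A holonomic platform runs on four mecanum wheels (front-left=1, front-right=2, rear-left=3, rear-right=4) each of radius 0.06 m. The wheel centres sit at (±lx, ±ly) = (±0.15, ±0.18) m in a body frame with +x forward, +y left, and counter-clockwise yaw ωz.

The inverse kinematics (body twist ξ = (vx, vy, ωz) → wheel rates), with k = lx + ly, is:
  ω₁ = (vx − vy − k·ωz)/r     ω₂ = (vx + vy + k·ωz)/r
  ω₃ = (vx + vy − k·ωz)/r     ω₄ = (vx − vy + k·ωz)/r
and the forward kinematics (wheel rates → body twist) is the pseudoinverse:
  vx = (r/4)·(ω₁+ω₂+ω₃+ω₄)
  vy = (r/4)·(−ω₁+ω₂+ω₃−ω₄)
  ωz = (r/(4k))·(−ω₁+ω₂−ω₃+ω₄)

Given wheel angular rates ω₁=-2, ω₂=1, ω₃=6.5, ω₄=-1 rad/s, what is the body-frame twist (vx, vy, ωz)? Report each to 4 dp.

k = lx + ly = 0.15 + 0.18 = 0.3300
ω₁+ω₂+ω₃+ω₄ = 4.5000  →  vx = (0.06/4)·4.5000 = 0.0675
−ω₁+ω₂+ω₃−ω₄ = 10.5000  →  vy = (0.06/4)·10.5000 = 0.1575
−ω₁+ω₂−ω₃+ω₄ = -4.5000  →  ωz = (0.06/1.3200)·-4.5000 = -0.2045

(0.0675, 0.1575, -0.2045)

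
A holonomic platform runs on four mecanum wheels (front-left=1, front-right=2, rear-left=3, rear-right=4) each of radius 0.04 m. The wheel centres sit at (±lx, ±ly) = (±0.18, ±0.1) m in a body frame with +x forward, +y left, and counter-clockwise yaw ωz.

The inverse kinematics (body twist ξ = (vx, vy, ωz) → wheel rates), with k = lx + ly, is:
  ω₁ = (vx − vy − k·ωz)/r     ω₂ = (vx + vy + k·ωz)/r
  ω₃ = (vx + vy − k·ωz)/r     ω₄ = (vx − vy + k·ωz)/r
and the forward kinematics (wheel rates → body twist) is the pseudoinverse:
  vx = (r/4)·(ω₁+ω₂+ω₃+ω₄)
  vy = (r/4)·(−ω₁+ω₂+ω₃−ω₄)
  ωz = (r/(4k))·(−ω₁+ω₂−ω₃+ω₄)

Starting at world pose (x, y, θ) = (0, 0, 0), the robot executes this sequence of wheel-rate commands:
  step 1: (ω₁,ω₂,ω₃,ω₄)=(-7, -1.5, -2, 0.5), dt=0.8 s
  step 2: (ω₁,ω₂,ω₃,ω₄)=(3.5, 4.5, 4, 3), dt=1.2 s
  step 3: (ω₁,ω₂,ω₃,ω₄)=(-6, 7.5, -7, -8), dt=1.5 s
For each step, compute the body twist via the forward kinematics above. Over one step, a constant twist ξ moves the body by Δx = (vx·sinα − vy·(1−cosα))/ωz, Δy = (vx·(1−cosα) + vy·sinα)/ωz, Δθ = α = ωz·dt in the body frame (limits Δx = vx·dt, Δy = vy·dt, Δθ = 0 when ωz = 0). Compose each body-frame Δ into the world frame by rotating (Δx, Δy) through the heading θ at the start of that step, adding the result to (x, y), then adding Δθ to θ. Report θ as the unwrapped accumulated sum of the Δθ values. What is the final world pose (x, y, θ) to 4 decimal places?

(-0.1942, 0.1532, 0.8982)

step 1: ξ=(vx,vy,ωz)=(-0.1000, 0.0300, 0.2857), dt=0.8 → body Δ=(-0.0820, 0.0147, 0.2286) → world pose (-0.0820, 0.0147, 0.2286)
step 2: ξ=(vx,vy,ωz)=(0.1500, 0.0200, 0.0000), dt=1.2 → body Δ=(0.1800, 0.0240, 0.0000) → world pose (0.0878, 0.0788, 0.2286)
step 3: ξ=(vx,vy,ωz)=(-0.1350, 0.1450, 0.4464), dt=1.5 → body Δ=(-0.2578, 0.1363, 0.6696) → world pose (-0.1942, 0.1532, 0.8982)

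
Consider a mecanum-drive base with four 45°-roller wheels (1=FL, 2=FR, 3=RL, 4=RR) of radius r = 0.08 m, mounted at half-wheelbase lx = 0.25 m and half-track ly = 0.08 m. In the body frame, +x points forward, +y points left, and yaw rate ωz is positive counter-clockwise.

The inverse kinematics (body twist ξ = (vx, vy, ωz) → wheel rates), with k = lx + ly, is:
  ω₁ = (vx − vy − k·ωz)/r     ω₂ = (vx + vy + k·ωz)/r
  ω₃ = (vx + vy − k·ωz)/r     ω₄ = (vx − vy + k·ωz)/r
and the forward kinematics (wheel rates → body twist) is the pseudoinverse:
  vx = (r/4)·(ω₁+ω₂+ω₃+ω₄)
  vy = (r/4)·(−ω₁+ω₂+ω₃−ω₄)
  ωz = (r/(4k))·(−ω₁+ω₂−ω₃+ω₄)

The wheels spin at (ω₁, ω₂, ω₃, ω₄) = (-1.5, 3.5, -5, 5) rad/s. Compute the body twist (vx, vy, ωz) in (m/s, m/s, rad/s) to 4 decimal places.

k = lx + ly = 0.25 + 0.08 = 0.3300
ω₁+ω₂+ω₃+ω₄ = 2.0000  →  vx = (0.08/4)·2.0000 = 0.0400
−ω₁+ω₂+ω₃−ω₄ = -5.0000  →  vy = (0.08/4)·-5.0000 = -0.1000
−ω₁+ω₂−ω₃+ω₄ = 15.0000  →  ωz = (0.08/1.3200)·15.0000 = 0.9091

(0.0400, -0.1000, 0.9091)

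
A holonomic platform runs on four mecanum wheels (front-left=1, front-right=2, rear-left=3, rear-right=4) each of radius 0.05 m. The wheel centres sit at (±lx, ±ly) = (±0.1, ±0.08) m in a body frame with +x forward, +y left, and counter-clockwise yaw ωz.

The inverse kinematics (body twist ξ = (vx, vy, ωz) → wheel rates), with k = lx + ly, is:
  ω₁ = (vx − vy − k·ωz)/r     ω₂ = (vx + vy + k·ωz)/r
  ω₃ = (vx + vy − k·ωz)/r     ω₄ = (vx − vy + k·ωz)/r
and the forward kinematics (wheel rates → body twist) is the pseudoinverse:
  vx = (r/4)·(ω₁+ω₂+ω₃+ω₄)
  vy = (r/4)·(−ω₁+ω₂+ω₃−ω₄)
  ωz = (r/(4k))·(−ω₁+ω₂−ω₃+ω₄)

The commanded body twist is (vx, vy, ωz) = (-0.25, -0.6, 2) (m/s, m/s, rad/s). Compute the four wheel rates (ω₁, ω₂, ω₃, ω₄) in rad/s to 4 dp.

k = lx + ly = 0.1 + 0.08 = 0.1800;  k·ωz = 0.1800·2 = 0.3600
ω₁ (FL) = (vx − vy − k·ωz)/r = -0.0100/0.05 = -0.2000
ω₂ (FR) = (vx + vy + k·ωz)/r = -0.4900/0.05 = -9.8000
ω₃ (RL) = (vx + vy − k·ωz)/r = -1.2100/0.05 = -24.2000
ω₄ (RR) = (vx − vy + k·ωz)/r = 0.7100/0.05 = 14.2000

(-0.2000, -9.8000, -24.2000, 14.2000)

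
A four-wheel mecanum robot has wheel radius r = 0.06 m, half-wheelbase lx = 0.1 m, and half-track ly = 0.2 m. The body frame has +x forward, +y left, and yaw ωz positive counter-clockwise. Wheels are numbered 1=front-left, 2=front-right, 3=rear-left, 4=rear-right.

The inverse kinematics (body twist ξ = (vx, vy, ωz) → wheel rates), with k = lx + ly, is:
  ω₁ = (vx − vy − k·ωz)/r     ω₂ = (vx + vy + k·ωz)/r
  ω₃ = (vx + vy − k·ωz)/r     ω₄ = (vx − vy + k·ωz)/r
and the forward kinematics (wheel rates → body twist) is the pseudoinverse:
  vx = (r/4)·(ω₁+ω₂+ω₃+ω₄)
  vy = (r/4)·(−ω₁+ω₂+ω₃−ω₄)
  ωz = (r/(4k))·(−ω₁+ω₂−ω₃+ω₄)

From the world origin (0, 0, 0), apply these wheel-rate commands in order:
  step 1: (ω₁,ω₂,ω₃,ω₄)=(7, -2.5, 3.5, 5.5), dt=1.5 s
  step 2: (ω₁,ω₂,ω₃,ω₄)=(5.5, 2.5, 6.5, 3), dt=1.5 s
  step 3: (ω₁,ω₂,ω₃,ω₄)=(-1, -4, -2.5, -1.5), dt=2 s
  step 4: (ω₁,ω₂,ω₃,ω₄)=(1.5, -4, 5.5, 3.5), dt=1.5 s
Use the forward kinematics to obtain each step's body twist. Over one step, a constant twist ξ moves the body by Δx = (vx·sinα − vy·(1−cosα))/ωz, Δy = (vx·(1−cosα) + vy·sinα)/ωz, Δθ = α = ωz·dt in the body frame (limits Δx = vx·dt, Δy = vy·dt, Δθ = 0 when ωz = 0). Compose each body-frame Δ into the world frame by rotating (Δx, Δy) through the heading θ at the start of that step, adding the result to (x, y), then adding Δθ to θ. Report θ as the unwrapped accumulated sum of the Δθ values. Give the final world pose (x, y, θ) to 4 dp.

step 1: ξ=(vx,vy,ωz)=(0.2025, -0.1725, -0.3750), dt=1.5 → body Δ=(0.2171, -0.3285, -0.5625) → world pose (0.2171, -0.3285, -0.5625)
step 2: ξ=(vx,vy,ωz)=(0.2625, 0.0075, -0.3250), dt=1.5 → body Δ=(0.3810, -0.0833, -0.4875) → world pose (0.4950, -0.6022, -1.0500)
step 3: ξ=(vx,vy,ωz)=(-0.1350, -0.0600, -0.1000), dt=2.0 → body Δ=(-0.2802, -0.0923, -0.2000) → world pose (0.2756, -0.4051, -1.2500)
step 4: ξ=(vx,vy,ωz)=(0.0975, -0.0525, -0.3750), dt=1.5 → body Δ=(0.1171, -0.1147, -0.5625) → world pose (0.2036, -0.5524, -1.8125)

(0.2036, -0.5524, -1.8125)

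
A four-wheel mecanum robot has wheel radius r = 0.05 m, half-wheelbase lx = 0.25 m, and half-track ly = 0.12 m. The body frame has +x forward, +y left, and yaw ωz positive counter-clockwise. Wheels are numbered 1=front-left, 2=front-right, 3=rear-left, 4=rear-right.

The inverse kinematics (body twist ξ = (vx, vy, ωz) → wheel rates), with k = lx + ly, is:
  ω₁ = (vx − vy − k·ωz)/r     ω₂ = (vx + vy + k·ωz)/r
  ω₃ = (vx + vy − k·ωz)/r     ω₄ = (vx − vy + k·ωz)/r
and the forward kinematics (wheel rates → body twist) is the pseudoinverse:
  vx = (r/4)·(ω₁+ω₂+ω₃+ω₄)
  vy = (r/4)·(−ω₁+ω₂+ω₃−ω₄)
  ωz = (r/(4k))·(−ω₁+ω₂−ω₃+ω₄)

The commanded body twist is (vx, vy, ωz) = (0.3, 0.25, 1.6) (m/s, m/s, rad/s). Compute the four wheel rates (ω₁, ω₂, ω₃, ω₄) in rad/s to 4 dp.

(-10.8400, 22.8400, -0.8400, 12.8400)

k = lx + ly = 0.25 + 0.12 = 0.3700;  k·ωz = 0.3700·1.6 = 0.5920
ω₁ (FL) = (vx − vy − k·ωz)/r = -0.5420/0.05 = -10.8400
ω₂ (FR) = (vx + vy + k·ωz)/r = 1.1420/0.05 = 22.8400
ω₃ (RL) = (vx + vy − k·ωz)/r = -0.0420/0.05 = -0.8400
ω₄ (RR) = (vx − vy + k·ωz)/r = 0.6420/0.05 = 12.8400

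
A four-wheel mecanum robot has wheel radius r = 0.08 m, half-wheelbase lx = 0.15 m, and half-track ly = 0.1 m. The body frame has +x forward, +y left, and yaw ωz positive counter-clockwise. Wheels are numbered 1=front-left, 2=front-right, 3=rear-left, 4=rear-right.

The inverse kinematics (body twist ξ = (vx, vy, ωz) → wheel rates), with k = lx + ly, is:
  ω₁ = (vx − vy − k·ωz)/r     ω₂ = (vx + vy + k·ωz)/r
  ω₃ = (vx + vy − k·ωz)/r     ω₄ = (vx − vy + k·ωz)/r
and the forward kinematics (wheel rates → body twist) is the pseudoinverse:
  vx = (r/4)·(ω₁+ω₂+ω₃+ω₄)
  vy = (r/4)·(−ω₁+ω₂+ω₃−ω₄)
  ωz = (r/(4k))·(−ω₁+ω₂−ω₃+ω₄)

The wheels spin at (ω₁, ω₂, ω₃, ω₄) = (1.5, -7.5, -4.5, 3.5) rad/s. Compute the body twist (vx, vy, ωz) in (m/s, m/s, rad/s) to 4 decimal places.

(-0.1400, -0.3400, -0.0800)

k = lx + ly = 0.15 + 0.1 = 0.2500
ω₁+ω₂+ω₃+ω₄ = -7.0000  →  vx = (0.08/4)·-7.0000 = -0.1400
−ω₁+ω₂+ω₃−ω₄ = -17.0000  →  vy = (0.08/4)·-17.0000 = -0.3400
−ω₁+ω₂−ω₃+ω₄ = -1.0000  →  ωz = (0.08/1.0000)·-1.0000 = -0.0800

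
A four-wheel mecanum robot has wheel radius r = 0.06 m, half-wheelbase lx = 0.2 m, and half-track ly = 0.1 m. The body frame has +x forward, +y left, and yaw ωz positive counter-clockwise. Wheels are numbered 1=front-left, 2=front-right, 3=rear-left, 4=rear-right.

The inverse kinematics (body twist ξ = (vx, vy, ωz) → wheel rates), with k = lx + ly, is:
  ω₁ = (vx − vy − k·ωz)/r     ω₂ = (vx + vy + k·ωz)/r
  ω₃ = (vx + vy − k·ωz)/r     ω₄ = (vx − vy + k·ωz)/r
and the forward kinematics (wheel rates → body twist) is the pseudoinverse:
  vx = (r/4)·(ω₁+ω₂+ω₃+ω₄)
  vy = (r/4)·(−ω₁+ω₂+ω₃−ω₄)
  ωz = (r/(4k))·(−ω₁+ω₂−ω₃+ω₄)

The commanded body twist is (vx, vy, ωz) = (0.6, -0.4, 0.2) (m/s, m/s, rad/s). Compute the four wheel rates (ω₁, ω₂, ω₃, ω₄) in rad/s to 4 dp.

(15.6667, 4.3333, 2.3333, 17.6667)

k = lx + ly = 0.2 + 0.1 = 0.3000;  k·ωz = 0.3000·0.2 = 0.0600
ω₁ (FL) = (vx − vy − k·ωz)/r = 0.9400/0.06 = 15.6667
ω₂ (FR) = (vx + vy + k·ωz)/r = 0.2600/0.06 = 4.3333
ω₃ (RL) = (vx + vy − k·ωz)/r = 0.1400/0.06 = 2.3333
ω₄ (RR) = (vx − vy + k·ωz)/r = 1.0600/0.06 = 17.6667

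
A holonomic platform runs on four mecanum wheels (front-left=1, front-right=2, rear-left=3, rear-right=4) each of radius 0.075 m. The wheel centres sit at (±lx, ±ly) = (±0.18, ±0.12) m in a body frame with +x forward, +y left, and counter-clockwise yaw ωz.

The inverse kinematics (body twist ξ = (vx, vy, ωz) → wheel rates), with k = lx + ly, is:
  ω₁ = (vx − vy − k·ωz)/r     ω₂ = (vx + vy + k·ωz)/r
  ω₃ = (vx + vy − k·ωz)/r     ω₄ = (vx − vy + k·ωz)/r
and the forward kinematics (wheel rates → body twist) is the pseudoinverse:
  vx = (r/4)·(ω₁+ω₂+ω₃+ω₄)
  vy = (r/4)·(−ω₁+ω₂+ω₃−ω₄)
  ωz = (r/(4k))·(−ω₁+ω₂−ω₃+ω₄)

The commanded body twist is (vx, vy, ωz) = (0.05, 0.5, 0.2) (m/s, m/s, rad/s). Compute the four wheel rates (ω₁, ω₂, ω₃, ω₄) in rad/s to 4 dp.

k = lx + ly = 0.18 + 0.12 = 0.3000;  k·ωz = 0.3000·0.2 = 0.0600
ω₁ (FL) = (vx − vy − k·ωz)/r = -0.5100/0.075 = -6.8000
ω₂ (FR) = (vx + vy + k·ωz)/r = 0.6100/0.075 = 8.1333
ω₃ (RL) = (vx + vy − k·ωz)/r = 0.4900/0.075 = 6.5333
ω₄ (RR) = (vx − vy + k·ωz)/r = -0.3900/0.075 = -5.2000

(-6.8000, 8.1333, 6.5333, -5.2000)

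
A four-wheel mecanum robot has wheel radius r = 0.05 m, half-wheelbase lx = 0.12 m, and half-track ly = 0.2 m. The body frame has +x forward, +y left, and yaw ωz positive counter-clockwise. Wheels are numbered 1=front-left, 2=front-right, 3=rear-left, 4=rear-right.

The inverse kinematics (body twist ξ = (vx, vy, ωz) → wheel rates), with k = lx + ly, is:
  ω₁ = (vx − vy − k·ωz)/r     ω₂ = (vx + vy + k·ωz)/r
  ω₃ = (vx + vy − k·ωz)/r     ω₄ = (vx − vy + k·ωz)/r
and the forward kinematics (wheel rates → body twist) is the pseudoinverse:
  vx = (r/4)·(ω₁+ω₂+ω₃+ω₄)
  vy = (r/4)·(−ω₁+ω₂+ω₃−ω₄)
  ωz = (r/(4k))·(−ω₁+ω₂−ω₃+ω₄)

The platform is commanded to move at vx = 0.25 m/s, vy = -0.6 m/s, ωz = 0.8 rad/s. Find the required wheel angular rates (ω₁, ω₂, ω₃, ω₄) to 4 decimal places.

k = lx + ly = 0.12 + 0.2 = 0.3200;  k·ωz = 0.3200·0.8 = 0.2560
ω₁ (FL) = (vx − vy − k·ωz)/r = 0.5940/0.05 = 11.8800
ω₂ (FR) = (vx + vy + k·ωz)/r = -0.0940/0.05 = -1.8800
ω₃ (RL) = (vx + vy − k·ωz)/r = -0.6060/0.05 = -12.1200
ω₄ (RR) = (vx − vy + k·ωz)/r = 1.1060/0.05 = 22.1200

(11.8800, -1.8800, -12.1200, 22.1200)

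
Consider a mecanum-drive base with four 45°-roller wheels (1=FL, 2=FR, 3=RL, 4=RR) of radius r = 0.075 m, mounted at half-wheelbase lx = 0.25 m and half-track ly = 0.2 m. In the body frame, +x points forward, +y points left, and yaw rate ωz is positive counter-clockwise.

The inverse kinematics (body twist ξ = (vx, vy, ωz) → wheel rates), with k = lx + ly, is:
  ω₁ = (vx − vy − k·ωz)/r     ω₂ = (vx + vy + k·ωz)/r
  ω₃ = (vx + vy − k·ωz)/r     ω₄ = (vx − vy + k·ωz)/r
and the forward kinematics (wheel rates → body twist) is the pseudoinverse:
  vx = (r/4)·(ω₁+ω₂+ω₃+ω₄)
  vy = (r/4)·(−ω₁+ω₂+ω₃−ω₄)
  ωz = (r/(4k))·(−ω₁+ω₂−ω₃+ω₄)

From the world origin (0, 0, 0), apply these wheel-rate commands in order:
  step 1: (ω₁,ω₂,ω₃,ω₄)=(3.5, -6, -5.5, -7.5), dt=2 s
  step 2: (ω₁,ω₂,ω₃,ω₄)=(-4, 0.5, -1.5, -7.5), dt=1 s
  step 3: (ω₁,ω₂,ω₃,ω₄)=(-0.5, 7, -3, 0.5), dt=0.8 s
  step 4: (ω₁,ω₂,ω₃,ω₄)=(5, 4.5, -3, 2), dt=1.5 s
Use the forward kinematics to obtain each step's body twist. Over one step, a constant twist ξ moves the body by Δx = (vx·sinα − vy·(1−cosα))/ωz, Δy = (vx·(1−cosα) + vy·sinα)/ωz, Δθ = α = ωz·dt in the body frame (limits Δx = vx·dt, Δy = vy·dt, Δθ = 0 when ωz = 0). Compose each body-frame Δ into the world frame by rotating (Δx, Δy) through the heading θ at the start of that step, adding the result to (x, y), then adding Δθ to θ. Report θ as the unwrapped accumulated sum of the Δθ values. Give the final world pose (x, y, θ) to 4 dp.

(-0.3691, 0.0659, -0.3729)

step 1: ξ=(vx,vy,ωz)=(-0.2906, -0.1406, -0.4792), dt=2.0 → body Δ=(-0.6210, 0.0177, -0.9583) → world pose (-0.6210, 0.0177, -0.9583)
step 2: ξ=(vx,vy,ωz)=(-0.2344, 0.1969, -0.0625), dt=1.0 → body Δ=(-0.2281, 0.2041, -0.0625) → world pose (-0.5852, 0.3216, -1.0208)
step 3: ξ=(vx,vy,ωz)=(0.0750, 0.0750, 0.4583), dt=0.8 → body Δ=(0.0478, 0.0695, 0.3667) → world pose (-0.5009, 0.3172, -0.6542)
step 4: ξ=(vx,vy,ωz)=(0.1594, -0.1031, 0.1875), dt=1.5 → body Δ=(0.2575, -0.1193, 0.2812) → world pose (-0.3691, 0.0659, -0.3729)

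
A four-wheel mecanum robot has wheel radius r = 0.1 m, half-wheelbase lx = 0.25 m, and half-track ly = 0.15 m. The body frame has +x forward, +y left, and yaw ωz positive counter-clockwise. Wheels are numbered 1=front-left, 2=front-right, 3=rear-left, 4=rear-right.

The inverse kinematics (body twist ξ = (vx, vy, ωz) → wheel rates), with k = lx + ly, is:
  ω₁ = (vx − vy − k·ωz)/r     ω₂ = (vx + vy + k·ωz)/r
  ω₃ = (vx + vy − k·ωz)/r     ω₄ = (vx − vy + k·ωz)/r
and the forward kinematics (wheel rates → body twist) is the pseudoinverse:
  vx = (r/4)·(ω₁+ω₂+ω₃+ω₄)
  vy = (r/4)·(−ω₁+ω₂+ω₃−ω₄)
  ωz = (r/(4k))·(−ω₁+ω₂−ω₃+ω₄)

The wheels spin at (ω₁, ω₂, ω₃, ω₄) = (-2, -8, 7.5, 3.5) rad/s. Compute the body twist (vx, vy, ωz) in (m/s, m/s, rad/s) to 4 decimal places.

k = lx + ly = 0.25 + 0.15 = 0.4000
ω₁+ω₂+ω₃+ω₄ = 1.0000  →  vx = (0.1/4)·1.0000 = 0.0250
−ω₁+ω₂+ω₃−ω₄ = -2.0000  →  vy = (0.1/4)·-2.0000 = -0.0500
−ω₁+ω₂−ω₃+ω₄ = -10.0000  →  ωz = (0.1/1.6000)·-10.0000 = -0.6250

(0.0250, -0.0500, -0.6250)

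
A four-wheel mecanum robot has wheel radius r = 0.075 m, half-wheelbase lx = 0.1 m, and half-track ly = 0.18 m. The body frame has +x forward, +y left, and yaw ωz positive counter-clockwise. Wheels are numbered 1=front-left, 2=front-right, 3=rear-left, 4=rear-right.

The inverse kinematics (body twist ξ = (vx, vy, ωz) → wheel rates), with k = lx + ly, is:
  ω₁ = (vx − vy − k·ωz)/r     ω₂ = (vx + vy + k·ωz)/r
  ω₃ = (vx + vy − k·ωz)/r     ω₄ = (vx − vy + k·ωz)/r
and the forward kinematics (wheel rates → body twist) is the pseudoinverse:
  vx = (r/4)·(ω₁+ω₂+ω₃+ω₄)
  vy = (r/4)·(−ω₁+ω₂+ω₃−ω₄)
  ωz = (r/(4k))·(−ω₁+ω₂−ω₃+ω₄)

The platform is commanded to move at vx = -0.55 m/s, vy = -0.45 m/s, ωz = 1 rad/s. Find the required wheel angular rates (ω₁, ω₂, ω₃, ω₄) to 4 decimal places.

k = lx + ly = 0.1 + 0.18 = 0.2800;  k·ωz = 0.2800·1 = 0.2800
ω₁ (FL) = (vx − vy − k·ωz)/r = -0.3800/0.075 = -5.0667
ω₂ (FR) = (vx + vy + k·ωz)/r = -0.7200/0.075 = -9.6000
ω₃ (RL) = (vx + vy − k·ωz)/r = -1.2800/0.075 = -17.0667
ω₄ (RR) = (vx − vy + k·ωz)/r = 0.1800/0.075 = 2.4000

(-5.0667, -9.6000, -17.0667, 2.4000)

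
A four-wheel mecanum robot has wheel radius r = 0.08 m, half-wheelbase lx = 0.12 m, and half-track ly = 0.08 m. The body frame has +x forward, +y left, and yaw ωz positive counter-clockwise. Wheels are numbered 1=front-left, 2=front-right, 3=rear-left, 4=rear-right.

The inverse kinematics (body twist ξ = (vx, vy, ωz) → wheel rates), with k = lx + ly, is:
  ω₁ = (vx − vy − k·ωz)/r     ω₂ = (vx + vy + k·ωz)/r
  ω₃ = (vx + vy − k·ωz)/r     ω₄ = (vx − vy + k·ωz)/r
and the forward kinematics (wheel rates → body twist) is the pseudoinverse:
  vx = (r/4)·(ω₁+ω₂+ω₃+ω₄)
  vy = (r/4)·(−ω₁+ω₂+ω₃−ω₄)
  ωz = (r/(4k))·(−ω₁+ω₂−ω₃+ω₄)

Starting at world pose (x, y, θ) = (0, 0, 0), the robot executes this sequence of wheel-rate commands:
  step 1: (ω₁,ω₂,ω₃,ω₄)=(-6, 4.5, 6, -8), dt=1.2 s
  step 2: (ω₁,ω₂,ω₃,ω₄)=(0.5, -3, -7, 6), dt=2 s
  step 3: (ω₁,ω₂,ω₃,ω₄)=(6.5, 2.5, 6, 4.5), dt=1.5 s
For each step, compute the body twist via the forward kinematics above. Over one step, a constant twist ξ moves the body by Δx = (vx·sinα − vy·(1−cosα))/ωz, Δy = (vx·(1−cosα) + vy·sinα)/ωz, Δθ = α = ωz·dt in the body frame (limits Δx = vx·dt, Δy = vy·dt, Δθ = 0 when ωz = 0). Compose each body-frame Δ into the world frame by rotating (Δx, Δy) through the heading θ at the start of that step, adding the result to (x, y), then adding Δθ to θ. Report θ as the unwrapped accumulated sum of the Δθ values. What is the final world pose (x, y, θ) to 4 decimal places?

step 1: ξ=(vx,vy,ωz)=(-0.0700, 0.4900, -0.3500), dt=1.2 → body Δ=(0.0401, 0.5882, -0.4200) → world pose (0.0401, 0.5882, -0.4200)
step 2: ξ=(vx,vy,ωz)=(-0.0700, -0.3300, 0.9500), dt=2.0 → body Δ=(0.3899, -0.4262, 1.9000) → world pose (0.2224, 0.0401, 1.4800)
step 3: ξ=(vx,vy,ωz)=(0.3900, -0.0500, -0.5500), dt=1.5 → body Δ=(0.4916, -0.2947, -0.8250) → world pose (0.5605, 0.5030, 0.6550)

(0.5605, 0.5030, 0.6550)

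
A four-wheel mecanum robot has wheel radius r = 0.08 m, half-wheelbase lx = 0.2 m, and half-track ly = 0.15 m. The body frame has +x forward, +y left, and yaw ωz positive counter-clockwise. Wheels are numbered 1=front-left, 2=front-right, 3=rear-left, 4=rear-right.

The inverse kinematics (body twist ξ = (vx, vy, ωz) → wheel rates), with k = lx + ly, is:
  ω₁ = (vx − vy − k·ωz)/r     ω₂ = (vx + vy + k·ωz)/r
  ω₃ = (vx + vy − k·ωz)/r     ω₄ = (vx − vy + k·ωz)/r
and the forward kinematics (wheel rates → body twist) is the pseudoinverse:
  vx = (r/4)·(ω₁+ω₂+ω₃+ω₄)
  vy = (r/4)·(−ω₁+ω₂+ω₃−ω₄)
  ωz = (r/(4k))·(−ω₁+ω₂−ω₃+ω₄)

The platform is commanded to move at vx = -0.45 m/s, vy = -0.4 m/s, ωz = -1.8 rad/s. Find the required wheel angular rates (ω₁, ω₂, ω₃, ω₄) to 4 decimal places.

k = lx + ly = 0.2 + 0.15 = 0.3500;  k·ωz = 0.3500·-1.8 = -0.6300
ω₁ (FL) = (vx − vy − k·ωz)/r = 0.5800/0.08 = 7.2500
ω₂ (FR) = (vx + vy + k·ωz)/r = -1.4800/0.08 = -18.5000
ω₃ (RL) = (vx + vy − k·ωz)/r = -0.2200/0.08 = -2.7500
ω₄ (RR) = (vx − vy + k·ωz)/r = -0.6800/0.08 = -8.5000

(7.2500, -18.5000, -2.7500, -8.5000)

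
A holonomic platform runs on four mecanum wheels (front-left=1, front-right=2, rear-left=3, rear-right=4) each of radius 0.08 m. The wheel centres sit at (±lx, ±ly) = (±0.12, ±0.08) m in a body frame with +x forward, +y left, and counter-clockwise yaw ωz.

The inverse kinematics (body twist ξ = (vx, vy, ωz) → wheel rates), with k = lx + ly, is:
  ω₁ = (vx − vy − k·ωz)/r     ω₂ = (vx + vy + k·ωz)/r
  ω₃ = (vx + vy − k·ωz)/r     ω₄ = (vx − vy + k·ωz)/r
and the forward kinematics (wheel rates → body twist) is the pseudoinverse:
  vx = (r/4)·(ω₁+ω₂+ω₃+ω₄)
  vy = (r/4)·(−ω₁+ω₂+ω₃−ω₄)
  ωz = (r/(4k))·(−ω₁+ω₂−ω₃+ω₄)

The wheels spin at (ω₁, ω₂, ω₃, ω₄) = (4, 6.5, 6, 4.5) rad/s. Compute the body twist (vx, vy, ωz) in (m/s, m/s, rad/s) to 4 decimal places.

k = lx + ly = 0.12 + 0.08 = 0.2000
ω₁+ω₂+ω₃+ω₄ = 21.0000  →  vx = (0.08/4)·21.0000 = 0.4200
−ω₁+ω₂+ω₃−ω₄ = 4.0000  →  vy = (0.08/4)·4.0000 = 0.0800
−ω₁+ω₂−ω₃+ω₄ = 1.0000  →  ωz = (0.08/0.8000)·1.0000 = 0.1000

(0.4200, 0.0800, 0.1000)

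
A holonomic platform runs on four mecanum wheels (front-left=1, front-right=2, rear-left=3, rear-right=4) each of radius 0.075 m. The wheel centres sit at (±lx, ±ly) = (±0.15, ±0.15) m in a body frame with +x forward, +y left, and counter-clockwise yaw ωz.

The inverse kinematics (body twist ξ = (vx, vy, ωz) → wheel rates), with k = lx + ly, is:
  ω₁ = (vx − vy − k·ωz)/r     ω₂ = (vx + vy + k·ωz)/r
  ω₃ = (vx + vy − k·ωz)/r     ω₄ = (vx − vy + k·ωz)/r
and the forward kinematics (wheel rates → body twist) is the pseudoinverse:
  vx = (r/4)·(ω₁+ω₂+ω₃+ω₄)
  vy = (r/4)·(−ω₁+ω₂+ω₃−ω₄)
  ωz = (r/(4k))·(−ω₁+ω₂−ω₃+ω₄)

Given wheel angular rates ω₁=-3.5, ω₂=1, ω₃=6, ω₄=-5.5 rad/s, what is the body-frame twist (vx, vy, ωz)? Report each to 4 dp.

k = lx + ly = 0.15 + 0.15 = 0.3000
ω₁+ω₂+ω₃+ω₄ = -2.0000  →  vx = (0.075/4)·-2.0000 = -0.0375
−ω₁+ω₂+ω₃−ω₄ = 16.0000  →  vy = (0.075/4)·16.0000 = 0.3000
−ω₁+ω₂−ω₃+ω₄ = -7.0000  →  ωz = (0.075/1.2000)·-7.0000 = -0.4375

(-0.0375, 0.3000, -0.4375)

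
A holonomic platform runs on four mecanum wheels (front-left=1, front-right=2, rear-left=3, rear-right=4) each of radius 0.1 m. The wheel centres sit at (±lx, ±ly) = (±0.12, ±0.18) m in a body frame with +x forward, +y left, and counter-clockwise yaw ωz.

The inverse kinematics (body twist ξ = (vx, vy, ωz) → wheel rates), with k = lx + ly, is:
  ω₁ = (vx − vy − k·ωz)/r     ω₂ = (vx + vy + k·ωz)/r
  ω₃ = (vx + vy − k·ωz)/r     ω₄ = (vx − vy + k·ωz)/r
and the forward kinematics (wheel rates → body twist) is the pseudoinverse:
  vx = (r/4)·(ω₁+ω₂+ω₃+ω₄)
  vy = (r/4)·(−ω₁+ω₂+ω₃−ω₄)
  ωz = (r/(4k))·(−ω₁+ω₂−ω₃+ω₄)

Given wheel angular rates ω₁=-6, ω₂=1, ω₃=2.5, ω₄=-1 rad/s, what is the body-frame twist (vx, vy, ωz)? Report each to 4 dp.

k = lx + ly = 0.12 + 0.18 = 0.3000
ω₁+ω₂+ω₃+ω₄ = -3.5000  →  vx = (0.1/4)·-3.5000 = -0.0875
−ω₁+ω₂+ω₃−ω₄ = 10.5000  →  vy = (0.1/4)·10.5000 = 0.2625
−ω₁+ω₂−ω₃+ω₄ = 3.5000  →  ωz = (0.1/1.2000)·3.5000 = 0.2917

(-0.0875, 0.2625, 0.2917)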